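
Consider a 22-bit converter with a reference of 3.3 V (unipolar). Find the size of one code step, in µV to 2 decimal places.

Full-scale span = 3.3 V.
LSB = 3.3 / 2^22 = 3.3 / 4194304 = 7.86781e-07 V = 0.79 µV.

0.79 µV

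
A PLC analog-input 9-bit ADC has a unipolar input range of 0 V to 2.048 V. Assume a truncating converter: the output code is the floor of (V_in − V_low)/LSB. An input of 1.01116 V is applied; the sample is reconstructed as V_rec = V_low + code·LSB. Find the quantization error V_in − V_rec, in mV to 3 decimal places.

3.160 mV

LSB = 2.048/2^9 = 4.000 mV.
(V_in − V_low)/LSB = (1.01116 − 0)/0.004 = 252.7900 → code 252 (floor).
Reconstructed: 1.008 V.
Error = 1.01116 − 1.008 = 0.00316 V = 3.160 mV.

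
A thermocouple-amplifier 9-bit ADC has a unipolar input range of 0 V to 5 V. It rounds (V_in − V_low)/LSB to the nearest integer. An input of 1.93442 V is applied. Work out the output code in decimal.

code 198

LSB = 5 V / 512 = 9.766 mV.
(V_in − V_low)/LSB = (1.93442 − 0) / 0.00976562 = 198.085.
Round → code 198.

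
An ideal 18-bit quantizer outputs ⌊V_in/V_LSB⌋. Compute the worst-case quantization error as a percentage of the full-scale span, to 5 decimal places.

Truncating → worst-case error = 1 LSB = V_FS/2^18, so 100/262144 = 0.00038147 % of full scale.

0.00038 %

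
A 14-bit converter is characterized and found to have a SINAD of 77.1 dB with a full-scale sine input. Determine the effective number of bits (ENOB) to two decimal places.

ENOB = (SINAD − 1.76) / 6.02 = (77.1 − 1.76)/6.02 = 12.515.

12.51 bits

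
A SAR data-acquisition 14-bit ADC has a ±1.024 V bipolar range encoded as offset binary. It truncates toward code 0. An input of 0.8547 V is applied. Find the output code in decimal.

code 15029

LSB = 2.048 V / 16384 = 125.00 µV.
(V_in − V_low)/LSB = (0.8547 − (−1.024)) / 0.000125 = 15029.600.
⌊·⌋(15029.600) = 15029.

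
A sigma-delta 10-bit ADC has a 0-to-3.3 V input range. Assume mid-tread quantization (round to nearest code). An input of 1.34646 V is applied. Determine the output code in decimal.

code 418

Full-scale span = 3.3 V; LSB = 3.3/2^10 = 3.223 mV.
(V_in − V_low)/LSB = (1.34646 − 0) / 0.00322266 = 417.811.
Round → code 418.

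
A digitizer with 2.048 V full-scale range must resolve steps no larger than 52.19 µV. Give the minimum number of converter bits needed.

Number of steps required ≥ 2.048 V / 52.19 µV = 39241.23.
Need 2^N ≥ 39241.23; 2^15 = 32768, 2^16 = 65536.
Minimum N = 16.

16 bits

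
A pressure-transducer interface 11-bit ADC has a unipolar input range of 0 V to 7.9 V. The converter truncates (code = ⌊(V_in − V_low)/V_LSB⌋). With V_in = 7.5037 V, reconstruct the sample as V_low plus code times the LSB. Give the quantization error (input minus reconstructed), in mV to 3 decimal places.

One LSB is 7.9 V / 2048 = 3.857 mV.
Scaled input = 1945.2630 LSBs, so code = 1945.
V_rec = 0 + 1945·0.00385742 = 7.5026855 V.
Difference: 0.00101445 V → 1.014 mV.

1.014 mV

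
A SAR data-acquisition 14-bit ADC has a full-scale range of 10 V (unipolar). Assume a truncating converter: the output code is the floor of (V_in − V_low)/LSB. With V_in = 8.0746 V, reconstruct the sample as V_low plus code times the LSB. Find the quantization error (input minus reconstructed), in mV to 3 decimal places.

0.259 mV

LSB = 10/2^14 = 0.610 mV.
(V_in − V_low)/LSB = (8.0746 − 0)/0.000610352 = 13229.4246 → code 13229 (floor).
V_rec = 0 + 13229·0.000610352 = 8.0743408 V.
Difference: 0.00025918 V → 0.259 mV.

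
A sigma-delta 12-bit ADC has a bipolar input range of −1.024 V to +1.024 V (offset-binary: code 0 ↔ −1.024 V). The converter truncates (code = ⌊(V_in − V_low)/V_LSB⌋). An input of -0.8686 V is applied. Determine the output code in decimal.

Full-scale span = 2.048 V; LSB = 2.048/2^12 = 0.500 mV.
Input sits at 310.800 steps above V_low.
Floor → code 310.

code 310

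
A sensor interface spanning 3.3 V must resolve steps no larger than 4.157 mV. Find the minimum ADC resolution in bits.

Number of steps required ≥ 3.3 V / 4.157 mV = 793.84.
Need 2^N ≥ 793.84; 2^9 = 512, 2^10 = 1024.
Minimum N = 10.

10 bits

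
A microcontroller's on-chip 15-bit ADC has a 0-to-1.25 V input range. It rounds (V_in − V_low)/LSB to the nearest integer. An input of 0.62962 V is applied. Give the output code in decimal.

LSB = 1.25 V / 32768 = 38.15 µV.
Input sits at 16505.111 steps above V_low.
So the output code is 16505.

code 16505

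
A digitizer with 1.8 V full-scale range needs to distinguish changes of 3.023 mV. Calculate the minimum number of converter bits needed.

10 bits

Number of steps required ≥ 1.8 V / 3.023 mV = 595.43.
Need 2^N ≥ 595.43; 2^9 = 512, 2^10 = 1024.
Minimum N = 10.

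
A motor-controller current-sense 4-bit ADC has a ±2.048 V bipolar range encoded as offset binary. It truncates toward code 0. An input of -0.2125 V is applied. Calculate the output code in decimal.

code 7

With 16 levels over 4.096 V, one step is 256.000 mV.
(V_in − V_low)/LSB = (-0.2125 − (−2.048)) / 0.256 = 7.170.
Floor → code 7.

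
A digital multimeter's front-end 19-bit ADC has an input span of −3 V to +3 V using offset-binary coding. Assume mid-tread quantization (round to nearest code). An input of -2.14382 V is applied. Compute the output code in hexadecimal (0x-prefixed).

With 524288 levels over 6 V, one step is 11.44 µV.
(-2.14382 − (−3)) / 1.14441e-05 = 74814.150 LSBs.
So the output code is 74814.
In hexadecimal (0x-prefixed): 0x1243E.

code 0x1243E (decimal 74814)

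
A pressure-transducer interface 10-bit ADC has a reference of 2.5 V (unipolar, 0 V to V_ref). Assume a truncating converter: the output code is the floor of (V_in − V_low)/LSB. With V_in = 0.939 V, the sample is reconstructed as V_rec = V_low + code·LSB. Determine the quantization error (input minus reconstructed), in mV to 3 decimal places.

One LSB is 2.5 V / 1024 = 2.441 mV.
(V_in − V_low)/LSB = (0.939 − 0)/0.00244141 = 384.6144 → code 384 (floor).
Reconstructed: 0.9375 V.
Error = 0.939 − 0.9375 = 0.0015 V = 1.500 mV.

1.500 mV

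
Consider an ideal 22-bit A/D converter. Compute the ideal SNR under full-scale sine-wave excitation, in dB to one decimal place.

134.2 dB

SNR ≈ 6.02·N + 1.76 dB = 6.02·22 + 1.76 = 134.20 dB.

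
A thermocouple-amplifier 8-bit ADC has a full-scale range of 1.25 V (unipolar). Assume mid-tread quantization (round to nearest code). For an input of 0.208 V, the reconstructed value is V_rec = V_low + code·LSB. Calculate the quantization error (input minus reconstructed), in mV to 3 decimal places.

One LSB is 1.25 V / 256 = 4.883 mV.
Scaled input = 42.5984 LSBs, so code = 43.
Reconstructed: 0.20996094 V.
Difference: -0.00196094 V → -1.961 mV.

-1.961 mV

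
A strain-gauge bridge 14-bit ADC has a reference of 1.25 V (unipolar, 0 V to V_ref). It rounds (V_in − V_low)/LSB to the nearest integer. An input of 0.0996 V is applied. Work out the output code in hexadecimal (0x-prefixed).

code 0x519 (decimal 1305)

Full-scale span = 1.25 V; LSB = 1.25/2^14 = 76.29 µV.
(V_in − V_low)/LSB = (0.0996 − 0) / 7.62939e-05 = 1305.477.
Round → code 1305.
In hexadecimal (0x-prefixed): 0x519.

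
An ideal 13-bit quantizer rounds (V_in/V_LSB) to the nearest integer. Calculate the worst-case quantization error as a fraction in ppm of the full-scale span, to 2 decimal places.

61.04 ppm

Rounding → worst-case error = ½ LSB = V_FS/2^14, so 1e+06/16384 = 61.0352 ppm of full scale.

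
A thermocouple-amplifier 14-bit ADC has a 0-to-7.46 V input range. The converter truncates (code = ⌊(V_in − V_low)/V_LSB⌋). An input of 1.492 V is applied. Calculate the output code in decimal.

LSB = 7.46 V / 16384 = 455.32 µV.
(V_in − V_low)/LSB = (1.492 − 0) / 0.000455322 = 3276.800.
Floor → code 3276.

code 3276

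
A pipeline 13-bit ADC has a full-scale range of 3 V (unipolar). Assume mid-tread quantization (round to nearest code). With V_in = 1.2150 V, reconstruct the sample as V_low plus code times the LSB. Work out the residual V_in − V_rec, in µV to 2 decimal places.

One LSB is 3 V / 8192 = 366.21 µV.
(1.2150 − 0)/0.000366211 = 3317.7600; round gives code 3318.
Code 3318 maps back to 0 + 3318×0.000366211 V = 1.2150879 V.
Error = 1.2150 − 1.2150879 = -8.78906e-05 V = -87.89 µV.

-87.89 µV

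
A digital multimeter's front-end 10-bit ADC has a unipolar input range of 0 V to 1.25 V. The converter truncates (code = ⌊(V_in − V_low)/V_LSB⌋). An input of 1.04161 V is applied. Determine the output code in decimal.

Full-scale span = 1.25 V; LSB = 1.25/2^10 = 1.221 mV.
Input sits at 853.287 steps above V_low.
So the output code is 853.

code 853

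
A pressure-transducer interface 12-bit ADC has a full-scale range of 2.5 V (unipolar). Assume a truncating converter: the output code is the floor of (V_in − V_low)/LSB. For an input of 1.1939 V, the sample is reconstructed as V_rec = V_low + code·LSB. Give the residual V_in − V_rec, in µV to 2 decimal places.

LSB = 2.5/2^12 = 0.610 mV.
Scaled input = 1956.0858 LSBs, so code = 1956.
Reconstructed: 1.1938477 V.
Difference: 5.23438e-05 V → 52.34 µV.

52.34 µV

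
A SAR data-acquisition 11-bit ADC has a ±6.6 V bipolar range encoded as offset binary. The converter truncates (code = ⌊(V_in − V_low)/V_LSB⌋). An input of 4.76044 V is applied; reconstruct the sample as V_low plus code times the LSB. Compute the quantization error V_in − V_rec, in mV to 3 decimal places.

Step size: 13.2 V ÷ 2^11 = 6.445 mV.
Scaled input = 1762.5895 LSBs, so code = 1762.
Code 1762 maps back to (−6.6) + 1762×0.00644531 V = 4.7566406 V.
Error = 4.76044 − 4.7566406 = 0.00379937 V = 3.799 mV.

3.799 mV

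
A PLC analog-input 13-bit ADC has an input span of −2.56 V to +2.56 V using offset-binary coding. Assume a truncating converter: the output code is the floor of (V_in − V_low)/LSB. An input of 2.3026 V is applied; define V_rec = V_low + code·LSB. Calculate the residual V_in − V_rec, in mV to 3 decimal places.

0.100 mV

LSB = 5.12/2^13 = 0.625 mV.
(V_in − V_low)/LSB = (2.3026 − (−2.56))/0.000625 = 7780.1600 → code 7780 (floor).
Code 7780 maps back to (−2.56) + 7780×0.000625 V = 2.3025 V.
Error = 2.3026 − 2.3025 = 0.0001 V = 0.100 mV.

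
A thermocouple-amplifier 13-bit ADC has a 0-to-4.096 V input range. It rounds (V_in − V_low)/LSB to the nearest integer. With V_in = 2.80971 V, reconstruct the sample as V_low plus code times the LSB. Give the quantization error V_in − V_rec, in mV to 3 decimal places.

One LSB is 4.096 V / 8192 = 0.500 mV.
(V_in − V_low)/LSB = (2.80971 − 0)/0.0005 = 5619.4200 → code 5619 (round).
Reconstructed: 2.8095 V.
Error = 2.80971 − 2.8095 = 0.00021 V = 0.210 mV.

0.210 mV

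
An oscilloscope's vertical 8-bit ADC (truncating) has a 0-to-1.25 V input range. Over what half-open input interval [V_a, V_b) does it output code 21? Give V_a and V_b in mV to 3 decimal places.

[102.539 mV, 107.422 mV)

LSB = 1.25/2^8 = 4.883 mV.
V_a = V_low + 21·LSB = 0.102539 V; V_b = V_low + 22·LSB = 0.107422 V.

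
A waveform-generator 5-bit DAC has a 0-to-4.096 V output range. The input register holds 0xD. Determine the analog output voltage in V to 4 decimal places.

LSB = 4.096 V / 2^5 = 128.000 mV.
Code 0xD = 13 decimal.
V_out = 0 + 13 × 0.128 V = 1.664 V.

1.6640 V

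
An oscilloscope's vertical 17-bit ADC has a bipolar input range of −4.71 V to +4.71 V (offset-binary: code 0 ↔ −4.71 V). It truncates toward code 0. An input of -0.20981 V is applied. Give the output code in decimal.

code 62616

Full-scale span = 9.42 V; LSB = 9.42/2^17 = 71.87 µV.
(V_in − V_low)/LSB = (-0.20981 − (−4.71)) / 7.18689e-05 = 62616.656.
So the output code is 62616.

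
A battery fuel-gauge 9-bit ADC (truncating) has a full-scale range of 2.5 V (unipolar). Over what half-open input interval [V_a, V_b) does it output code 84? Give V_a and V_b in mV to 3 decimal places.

LSB = 2.5/2^9 = 4.883 mV.
V_a = V_low + 84·LSB = 0.410156 V; V_b = V_low + 85·LSB = 0.415039 V.

[410.156 mV, 415.039 mV)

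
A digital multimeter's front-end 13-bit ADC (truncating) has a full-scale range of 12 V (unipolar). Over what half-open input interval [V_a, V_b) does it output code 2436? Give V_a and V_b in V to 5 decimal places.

[3.56836 V, 3.56982 V)

LSB = 12/2^13 = 1.465 mV.
V_a = V_low + 2436·LSB = 3.56836 V; V_b = V_low + 2437·LSB = 3.56982 V.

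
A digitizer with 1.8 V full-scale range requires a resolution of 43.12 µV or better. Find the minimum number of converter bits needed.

Number of steps required ≥ 1.8 V / 43.12 µV = 41743.97.
Need 2^N ≥ 41743.97; 2^15 = 32768, 2^16 = 65536.
Minimum N = 16.

16 bits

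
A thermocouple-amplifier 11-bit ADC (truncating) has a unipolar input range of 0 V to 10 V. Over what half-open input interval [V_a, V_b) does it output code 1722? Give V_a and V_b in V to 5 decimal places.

[8.40820 V, 8.41309 V)

LSB = 10/2^11 = 4.883 mV.
V_a = V_low + 1722·LSB = 8.4082 V; V_b = V_low + 1723·LSB = 8.41309 V.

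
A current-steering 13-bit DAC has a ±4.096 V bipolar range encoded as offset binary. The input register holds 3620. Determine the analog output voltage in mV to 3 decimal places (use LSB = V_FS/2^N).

-476.000 mV

LSB = 8.192 V / 2^13 = 1.000 mV.
V_out = (−4.096) + 3620 × 0.001 V = -0.476 V.
= -476.000 mV.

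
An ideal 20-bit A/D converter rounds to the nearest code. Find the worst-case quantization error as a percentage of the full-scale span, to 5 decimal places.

0.00005 %

Rounding → worst-case error = ½ LSB = V_FS/2^21, so 100/2097152 = 4.76837e-05 % of full scale.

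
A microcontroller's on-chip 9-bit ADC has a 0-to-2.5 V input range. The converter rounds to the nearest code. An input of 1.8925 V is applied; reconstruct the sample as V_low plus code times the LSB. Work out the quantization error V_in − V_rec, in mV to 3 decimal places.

-2.031 mV

One LSB is 2.5 V / 512 = 4.883 mV.
(1.8925 − 0)/0.00488281 = 387.5840; round gives code 388.
Code 388 maps back to 0 + 388×0.00488281 V = 1.8945312 V.
Difference: -0.00203125 V → -2.031 mV.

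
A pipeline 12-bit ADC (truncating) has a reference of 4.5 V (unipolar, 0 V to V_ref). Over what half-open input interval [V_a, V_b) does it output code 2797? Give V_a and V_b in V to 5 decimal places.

LSB = 4.5/2^12 = 1.099 mV.
V_a = V_low + 2797·LSB = 3.07288 V; V_b = V_low + 2798·LSB = 3.07397 V.

[3.07288 V, 3.07397 V)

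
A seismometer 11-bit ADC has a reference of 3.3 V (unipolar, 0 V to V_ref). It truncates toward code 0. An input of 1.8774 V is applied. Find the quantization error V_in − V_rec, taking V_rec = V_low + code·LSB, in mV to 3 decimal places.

LSB = 3.3/2^11 = 1.611 mV.
(V_in − V_low)/LSB = (1.8774 − 0)/0.00161133 = 1165.1258 → code 1165 (floor).
Reconstructed: 1.8771973 V.
Difference: 0.000202734 V → 0.203 mV.

0.203 mV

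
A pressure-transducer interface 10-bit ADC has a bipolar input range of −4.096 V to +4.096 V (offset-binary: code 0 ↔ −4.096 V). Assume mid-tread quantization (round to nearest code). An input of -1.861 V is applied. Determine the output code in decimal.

Full-scale span = 8.192 V; LSB = 8.192/2^10 = 8.000 mV.
Input sits at 279.375 steps above V_low.
So the output code is 279.

code 279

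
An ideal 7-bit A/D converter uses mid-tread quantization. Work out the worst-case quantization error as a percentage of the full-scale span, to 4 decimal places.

0.3906 %

Rounding → worst-case error = ½ LSB = V_FS/2^8, so 100/256 = 0.390625 % of full scale.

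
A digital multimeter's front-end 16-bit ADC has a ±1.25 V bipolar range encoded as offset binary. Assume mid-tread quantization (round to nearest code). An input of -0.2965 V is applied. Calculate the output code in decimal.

code 24995

LSB = 2.5 V / 65536 = 38.15 µV.
(-0.2965 − (−1.25)) / 3.8147e-05 = 24995.430 LSBs.
round(24995.430) = 24995.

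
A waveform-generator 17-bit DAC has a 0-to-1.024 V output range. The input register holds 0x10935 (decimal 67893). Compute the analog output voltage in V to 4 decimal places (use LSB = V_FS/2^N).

LSB = 1.024 V / 2^17 = 7.81 µV.
Code 0x10935 = 67893 decimal.
V_out = 0 + 67893 × 7.8125e-06 V = 0.530414 V.

0.5304 V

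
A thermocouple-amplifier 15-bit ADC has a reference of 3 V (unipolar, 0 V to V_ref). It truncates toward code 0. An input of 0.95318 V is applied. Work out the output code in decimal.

code 10411

With 32768 levels over 3 V, one step is 91.55 µV.
(0.95318 − 0) / 9.15527e-05 = 10411.267 LSBs.
So the output code is 10411.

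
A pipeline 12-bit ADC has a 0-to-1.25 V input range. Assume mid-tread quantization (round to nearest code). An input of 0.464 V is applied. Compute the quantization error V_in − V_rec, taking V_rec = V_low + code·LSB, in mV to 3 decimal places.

0.133 mV

Step size: 1.25 V ÷ 2^12 = 305.18 µV.
(0.464 − 0)/0.000305176 = 1520.4352; round gives code 1520.
Code 1520 maps back to 0 + 1520×0.000305176 V = 0.46386719 V.
Error = 0.464 − 0.46386719 = 0.000132813 V = 0.133 mV.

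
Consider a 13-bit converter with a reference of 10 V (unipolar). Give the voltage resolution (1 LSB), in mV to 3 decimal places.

Full-scale span = 10 V.
LSB = 10 / 2^13 = 10 / 8192 = 0.0012207 V = 1.221 mV.

1.221 mV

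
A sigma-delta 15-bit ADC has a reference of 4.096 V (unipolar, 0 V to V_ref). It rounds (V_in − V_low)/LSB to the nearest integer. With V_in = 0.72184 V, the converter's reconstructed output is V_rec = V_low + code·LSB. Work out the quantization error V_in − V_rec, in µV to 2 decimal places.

Step size: 4.096 V ÷ 2^15 = 125.00 µV.
Scaled input = 5774.7200 LSBs, so code = 5775.
V_rec = 0 + 5775·0.000125 = 0.721875 V.
Error = 0.72184 − 0.721875 = -3.5e-05 V = -35.00 µV.

-35.00 µV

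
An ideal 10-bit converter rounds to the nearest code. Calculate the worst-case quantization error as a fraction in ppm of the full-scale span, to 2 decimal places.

488.28 ppm

Rounding → worst-case error = ½ LSB = V_FS/2^11, so 1e+06/2048 = 488.281 ppm of full scale.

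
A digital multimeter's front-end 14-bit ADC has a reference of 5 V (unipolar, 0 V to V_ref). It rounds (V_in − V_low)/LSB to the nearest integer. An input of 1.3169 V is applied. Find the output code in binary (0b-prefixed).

code 0b1000011011011 (decimal 4315)

With 16384 levels over 5 V, one step is 305.18 µV.
Input sits at 4315.218 steps above V_low.
round(4315.218) = 4315.
In binary (0b-prefixed): 0b1000011011011.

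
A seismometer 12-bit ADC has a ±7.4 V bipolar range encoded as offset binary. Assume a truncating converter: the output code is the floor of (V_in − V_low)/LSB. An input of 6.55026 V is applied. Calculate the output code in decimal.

With 4096 levels over 14.8 V, one step is 3.613 mV.
(6.55026 − (−7.4)) / 0.00361328 = 3860.829 LSBs.
So the output code is 3860.

code 3860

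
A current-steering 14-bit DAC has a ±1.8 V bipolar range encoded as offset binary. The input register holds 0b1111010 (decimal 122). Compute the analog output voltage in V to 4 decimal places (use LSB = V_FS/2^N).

LSB = 3.6 V / 2^14 = 219.73 µV.
Code 0b1111010 = 122 decimal.
V_out = (−1.8) + 122 × 0.000219727 V = -1.77319 V.

-1.7732 V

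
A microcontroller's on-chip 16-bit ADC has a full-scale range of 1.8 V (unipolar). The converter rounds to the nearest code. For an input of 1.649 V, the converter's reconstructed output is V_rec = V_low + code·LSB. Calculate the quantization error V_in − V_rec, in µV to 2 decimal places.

Step size: 1.8 V ÷ 2^16 = 27.47 µV.
(V_in − V_low)/LSB = (1.649 − 0)/2.74658e-05 = 60038.2578 → code 60038 (round).
Code 60038 maps back to 0 + 60038×2.74658e-05 V = 1.6489929 V.
Difference: 7.08008e-06 V → 7.08 µV.

7.08 µV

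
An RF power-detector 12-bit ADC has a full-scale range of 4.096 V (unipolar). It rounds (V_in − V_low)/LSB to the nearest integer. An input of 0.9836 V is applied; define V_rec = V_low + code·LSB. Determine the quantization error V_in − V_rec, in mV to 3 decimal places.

One LSB is 4.096 V / 4096 = 1.000 mV.
Scaled input = 983.6000 LSBs, so code = 984.
Code 984 maps back to 0 + 984×0.001 V = 0.984 V.
Difference: -0.0004 V → -0.400 mV.

-0.400 mV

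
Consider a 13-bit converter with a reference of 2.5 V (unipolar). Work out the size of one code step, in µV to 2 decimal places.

305.18 µV

Full-scale span = 2.5 V.
LSB = 2.5 / 2^13 = 2.5 / 8192 = 0.000305176 V = 305.18 µV.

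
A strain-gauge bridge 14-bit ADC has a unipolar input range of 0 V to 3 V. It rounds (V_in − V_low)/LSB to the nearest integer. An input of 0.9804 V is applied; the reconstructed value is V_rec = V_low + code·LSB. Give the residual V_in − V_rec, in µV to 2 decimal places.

53.32 µV

LSB = 3/2^14 = 183.11 µV.
(V_in − V_low)/LSB = (0.9804 − 0)/0.000183105 = 5354.2912 → code 5354 (round).
Code 5354 maps back to 0 + 5354×0.000183105 V = 0.98034668 V.
Difference: 5.33203e-05 V → 53.32 µV.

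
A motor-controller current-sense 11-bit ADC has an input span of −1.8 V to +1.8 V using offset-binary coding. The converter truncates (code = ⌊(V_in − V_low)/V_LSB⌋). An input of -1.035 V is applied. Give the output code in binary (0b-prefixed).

code 0b110110011 (decimal 435)

LSB = 3.6 V / 2048 = 1.758 mV.
(V_in − V_low)/LSB = (-1.035 − (−1.8)) / 0.00175781 = 435.200.
So the output code is 435.
In binary (0b-prefixed): 0b110110011.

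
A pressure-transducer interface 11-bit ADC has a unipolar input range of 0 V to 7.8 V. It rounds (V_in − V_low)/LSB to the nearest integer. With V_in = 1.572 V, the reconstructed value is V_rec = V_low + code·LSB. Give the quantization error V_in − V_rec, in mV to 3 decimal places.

-0.949 mV

Step size: 7.8 V ÷ 2^11 = 3.809 mV.
(V_in − V_low)/LSB = (1.572 − 0)/0.00380859 = 412.7508 → code 413 (round).
V_rec = 0 + 413·0.00380859 = 1.5729492 V.
V_in − V_rec = -0.000949219 V = -0.949 mV.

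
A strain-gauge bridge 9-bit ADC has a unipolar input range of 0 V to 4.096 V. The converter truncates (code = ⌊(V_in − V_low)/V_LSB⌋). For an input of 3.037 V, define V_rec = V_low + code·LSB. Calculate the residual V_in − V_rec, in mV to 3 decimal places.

5.000 mV

One LSB is 4.096 V / 512 = 8.000 mV.
Scaled input = 379.6250 LSBs, so code = 379.
Code 379 maps back to 0 + 379×0.008 V = 3.032 V.
V_in − V_rec = 0.005 V = 5.000 mV.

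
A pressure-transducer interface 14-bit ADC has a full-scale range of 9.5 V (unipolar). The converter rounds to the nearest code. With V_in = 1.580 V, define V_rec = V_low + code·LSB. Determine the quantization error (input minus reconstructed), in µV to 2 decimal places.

-47.61 µV

Step size: 9.5 V ÷ 2^14 = 0.580 mV.
(1.580 − 0)/0.000579834 = 2724.9179; round gives code 2725.
V_rec = 0 + 2725·0.000579834 = 1.5800476 V.
Difference: -4.76074e-05 V → -47.61 µV.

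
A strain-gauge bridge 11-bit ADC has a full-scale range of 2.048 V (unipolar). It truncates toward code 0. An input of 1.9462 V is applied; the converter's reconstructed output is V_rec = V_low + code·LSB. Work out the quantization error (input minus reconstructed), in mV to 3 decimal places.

0.200 mV

Step size: 2.048 V ÷ 2^11 = 1.000 mV.
Scaled input = 1946.2000 LSBs, so code = 1946.
Reconstructed: 1.946 V.
Difference: 0.0002 V → 0.200 mV.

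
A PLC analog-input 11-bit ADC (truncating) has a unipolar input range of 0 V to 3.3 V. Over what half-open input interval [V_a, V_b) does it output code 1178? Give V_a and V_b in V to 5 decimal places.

LSB = 3.3/2^11 = 1.611 mV.
V_a = V_low + 1178·LSB = 1.89814 V; V_b = V_low + 1179·LSB = 1.89976 V.

[1.89814 V, 1.89976 V)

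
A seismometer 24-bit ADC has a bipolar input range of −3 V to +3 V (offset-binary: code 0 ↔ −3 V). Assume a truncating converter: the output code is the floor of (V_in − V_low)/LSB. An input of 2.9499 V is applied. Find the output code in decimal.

LSB = 6 V / 16777216 = 0.36 µV.
Input sits at 16637126.246 steps above V_low.
⌊·⌋(16637126.246) = 16637126.

code 16637126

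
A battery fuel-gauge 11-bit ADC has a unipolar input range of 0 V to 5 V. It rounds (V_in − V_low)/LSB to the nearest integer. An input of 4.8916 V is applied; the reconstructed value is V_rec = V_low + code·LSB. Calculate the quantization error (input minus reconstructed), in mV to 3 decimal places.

-0.978 mV

One LSB is 5 V / 2048 = 2.441 mV.
(4.8916 − 0)/0.00244141 = 2003.5994; round gives code 2004.
V_rec = 0 + 2004·0.00244141 = 4.8925781 V.
V_in − V_rec = -0.000978125 V = -0.978 mV.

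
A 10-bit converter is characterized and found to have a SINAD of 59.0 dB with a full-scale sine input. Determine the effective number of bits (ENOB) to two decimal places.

9.51 bits

ENOB = (SINAD − 1.76) / 6.02 = (59.0 − 1.76)/6.02 = 9.508.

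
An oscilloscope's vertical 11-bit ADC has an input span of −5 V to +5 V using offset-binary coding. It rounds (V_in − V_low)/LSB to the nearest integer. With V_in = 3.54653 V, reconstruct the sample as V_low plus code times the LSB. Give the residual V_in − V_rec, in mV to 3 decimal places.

1.608 mV

Step size: 10 V ÷ 2^11 = 4.883 mV.
Scaled input = 1750.3293 LSBs, so code = 1750.
V_rec = (−5) + 1750·0.00488281 = 3.5449219 V.
Difference: 0.00160812 V → 1.608 mV.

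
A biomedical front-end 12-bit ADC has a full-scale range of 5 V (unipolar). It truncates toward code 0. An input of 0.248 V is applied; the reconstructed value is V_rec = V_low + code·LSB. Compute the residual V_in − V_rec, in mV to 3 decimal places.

LSB = 5/2^12 = 1.221 mV.
(0.248 − 0)/0.0012207 = 203.1616; ⌊·⌋ gives code 203.
V_rec = 0 + 203·0.0012207 = 0.24780273 V.
V_in − V_rec = 0.000197266 V = 0.197 mV.

0.197 mV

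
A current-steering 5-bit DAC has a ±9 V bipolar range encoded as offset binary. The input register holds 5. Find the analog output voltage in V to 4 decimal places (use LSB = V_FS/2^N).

-6.1875 V

LSB = 18 V / 2^5 = 0.5625 V.
V_out = (−9) + 5 × 0.5625 V = -6.1875 V.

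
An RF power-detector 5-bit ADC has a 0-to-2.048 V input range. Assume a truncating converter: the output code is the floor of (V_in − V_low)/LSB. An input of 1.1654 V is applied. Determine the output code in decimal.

Full-scale span = 2.048 V; LSB = 2.048/2^5 = 64.000 mV.
(1.1654 − 0) / 0.064 = 18.209 LSBs.
⌊·⌋(18.209) = 18.

code 18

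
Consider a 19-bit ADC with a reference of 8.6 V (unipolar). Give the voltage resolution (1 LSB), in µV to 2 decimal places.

Full-scale span = 8.6 V.
LSB = 8.6 / 2^19 = 8.6 / 524288 = 1.64032e-05 V = 16.40 µV.

16.40 µV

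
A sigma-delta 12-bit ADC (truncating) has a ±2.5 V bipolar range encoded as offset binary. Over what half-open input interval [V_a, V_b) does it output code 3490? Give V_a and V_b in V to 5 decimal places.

[1.76025 V, 1.76147 V)

LSB = 5/2^12 = 1.221 mV.
V_a = V_low + 3490·LSB = 1.76025 V; V_b = V_low + 3491·LSB = 1.76147 V.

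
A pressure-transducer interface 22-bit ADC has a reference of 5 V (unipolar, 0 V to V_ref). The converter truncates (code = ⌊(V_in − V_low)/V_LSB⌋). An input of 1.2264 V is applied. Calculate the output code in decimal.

code 1028778

With 4194304 levels over 5 V, one step is 1.19 µV.
Input sits at 1028778.885 steps above V_low.
So the output code is 1028778.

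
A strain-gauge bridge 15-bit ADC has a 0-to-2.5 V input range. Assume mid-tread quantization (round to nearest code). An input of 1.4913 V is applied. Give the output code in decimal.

code 19547

Full-scale span = 2.5 V; LSB = 2.5/2^15 = 76.29 µV.
(1.4913 − 0) / 7.62939e-05 = 19546.767 LSBs.
round(19546.767) = 19547.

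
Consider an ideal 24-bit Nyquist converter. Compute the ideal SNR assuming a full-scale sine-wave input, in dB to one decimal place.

SNR ≈ 6.02·N + 1.76 dB = 6.02·24 + 1.76 = 146.24 dB.

146.2 dB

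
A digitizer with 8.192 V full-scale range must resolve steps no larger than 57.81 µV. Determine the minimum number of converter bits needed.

Number of steps required ≥ 8.192 V / 57.81 µV = 141705.59.
Need 2^N ≥ 141705.59; 2^17 = 131072, 2^18 = 262144.
Minimum N = 18.

18 bits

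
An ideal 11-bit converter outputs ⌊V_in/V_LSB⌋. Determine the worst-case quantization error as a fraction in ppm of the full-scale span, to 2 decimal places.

488.28 ppm

Truncating → worst-case error = 1 LSB = V_FS/2^11, so 1e+06/2048 = 488.281 ppm of full scale.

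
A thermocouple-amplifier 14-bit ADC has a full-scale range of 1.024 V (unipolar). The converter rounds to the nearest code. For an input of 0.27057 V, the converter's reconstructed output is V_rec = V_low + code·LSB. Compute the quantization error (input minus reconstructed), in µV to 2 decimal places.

7.50 µV

LSB = 1.024/2^14 = 62.50 µV.
Scaled input = 4329.1200 LSBs, so code = 4329.
Reconstructed: 0.2705625 V.
V_in − V_rec = 7.5e-06 V = 7.50 µV.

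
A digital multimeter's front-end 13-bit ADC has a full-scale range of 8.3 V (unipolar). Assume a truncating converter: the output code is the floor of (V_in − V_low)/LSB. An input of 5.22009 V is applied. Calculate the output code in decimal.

LSB = 8.3 V / 8192 = 1.013 mV.
(5.22009 − 0) / 0.00101318 = 5152.166 LSBs.
Floor → code 5152.

code 5152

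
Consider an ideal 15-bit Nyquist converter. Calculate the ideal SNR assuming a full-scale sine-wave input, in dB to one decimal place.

92.1 dB

SNR ≈ 6.02·N + 1.76 dB = 6.02·15 + 1.76 = 92.06 dB.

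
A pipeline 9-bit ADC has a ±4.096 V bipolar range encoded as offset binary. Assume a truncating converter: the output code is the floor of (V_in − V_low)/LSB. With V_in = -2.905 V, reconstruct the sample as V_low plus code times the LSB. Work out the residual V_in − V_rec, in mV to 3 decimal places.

7.000 mV

Step size: 8.192 V ÷ 2^9 = 16.000 mV.
(V_in − V_low)/LSB = (-2.905 − (−4.096))/0.016 = 74.4375 → code 74 (floor).
V_rec = (−4.096) + 74·0.016 = -2.912 V.
V_in − V_rec = 0.007 V = 7.000 mV.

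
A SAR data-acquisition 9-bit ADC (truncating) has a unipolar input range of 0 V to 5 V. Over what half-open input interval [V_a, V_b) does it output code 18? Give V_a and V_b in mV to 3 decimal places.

[175.781 mV, 185.547 mV)

LSB = 5/2^9 = 9.766 mV.
V_a = V_low + 18·LSB = 0.175781 V; V_b = V_low + 19·LSB = 0.185547 V.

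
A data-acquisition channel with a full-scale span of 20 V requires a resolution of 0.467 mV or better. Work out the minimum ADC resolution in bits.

Number of steps required ≥ 20 V / 0.467 mV = 42826.55.
Need 2^N ≥ 42826.55; 2^15 = 32768, 2^16 = 65536.
Minimum N = 16.

16 bits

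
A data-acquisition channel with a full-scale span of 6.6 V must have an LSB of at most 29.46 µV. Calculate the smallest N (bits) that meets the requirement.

18 bits

Number of steps required ≥ 6.6 V / 29.46 µV = 224032.59.
Need 2^N ≥ 224032.59; 2^17 = 131072, 2^18 = 262144.
Minimum N = 18.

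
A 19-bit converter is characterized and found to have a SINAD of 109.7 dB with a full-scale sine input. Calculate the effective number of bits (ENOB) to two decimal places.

17.93 bits

ENOB = (SINAD − 1.76) / 6.02 = (109.7 − 1.76)/6.02 = 17.930.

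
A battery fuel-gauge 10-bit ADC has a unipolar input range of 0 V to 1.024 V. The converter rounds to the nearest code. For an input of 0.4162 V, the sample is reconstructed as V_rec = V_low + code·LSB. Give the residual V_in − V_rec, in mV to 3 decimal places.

0.200 mV

LSB = 1.024/2^10 = 1.000 mV.
(V_in − V_low)/LSB = (0.4162 − 0)/0.001 = 416.2000 → code 416 (round).
Code 416 maps back to 0 + 416×0.001 V = 0.416 V.
Error = 0.4162 − 0.416 = 0.0002 V = 0.200 mV.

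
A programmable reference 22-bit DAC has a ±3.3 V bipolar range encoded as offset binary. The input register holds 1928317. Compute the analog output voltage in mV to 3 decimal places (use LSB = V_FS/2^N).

-265.672 mV

LSB = 6.6 V / 2^22 = 1.57 µV.
V_out = (−3.3) + 1928317 × 1.57356e-06 V = -0.265672 V.
= -265.672 mV.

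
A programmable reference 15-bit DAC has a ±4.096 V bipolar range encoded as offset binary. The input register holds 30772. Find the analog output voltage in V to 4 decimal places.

LSB = 8.192 V / 2^15 = 250.00 µV.
V_out = (−4.096) + 30772 × 0.00025 V = 3.597 V.

3.5970 V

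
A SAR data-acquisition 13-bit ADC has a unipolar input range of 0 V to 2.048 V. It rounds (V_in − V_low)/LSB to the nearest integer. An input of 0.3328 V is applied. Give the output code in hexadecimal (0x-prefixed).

LSB = 2.048 V / 8192 = 250.00 µV.
(V_in − V_low)/LSB = (0.3328 − 0) / 0.00025 = 1331.200.
So the output code is 1331.
In hexadecimal (0x-prefixed): 0x533.

code 0x533 (decimal 1331)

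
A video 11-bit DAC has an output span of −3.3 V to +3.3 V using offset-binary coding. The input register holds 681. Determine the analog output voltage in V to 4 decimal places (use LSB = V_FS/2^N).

LSB = 6.6 V / 2^11 = 3.223 mV.
V_out = (−3.3) + 681 × 0.00322266 V = -1.10537 V.

-1.1054 V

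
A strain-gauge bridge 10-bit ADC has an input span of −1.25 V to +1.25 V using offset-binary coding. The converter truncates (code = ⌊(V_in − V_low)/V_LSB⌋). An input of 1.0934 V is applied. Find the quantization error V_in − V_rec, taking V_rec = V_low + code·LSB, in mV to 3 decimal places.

One LSB is 2.5 V / 1024 = 2.441 mV.
(V_in − V_low)/LSB = (1.0934 − (−1.25))/0.00244141 = 959.8566 → code 959 (floor).
Code 959 maps back to (−1.25) + 959×0.00244141 V = 1.0913086 V.
Difference: 0.00209141 V → 2.091 mV.

2.091 mV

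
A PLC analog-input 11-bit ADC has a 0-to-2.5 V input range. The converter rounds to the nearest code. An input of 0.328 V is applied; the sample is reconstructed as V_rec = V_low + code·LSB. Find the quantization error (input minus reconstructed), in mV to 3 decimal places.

-0.369 mV

One LSB is 2.5 V / 2048 = 1.221 mV.
Scaled input = 268.6976 LSBs, so code = 269.
Reconstructed: 0.32836914 V.
V_in − V_rec = -0.000369141 V = -0.369 mV.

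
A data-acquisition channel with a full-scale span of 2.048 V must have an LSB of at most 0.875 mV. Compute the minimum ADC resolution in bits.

Number of steps required ≥ 2.048 V / 0.875 mV = 2340.57.
Need 2^N ≥ 2340.57; 2^11 = 2048, 2^12 = 4096.
Minimum N = 12.

12 bits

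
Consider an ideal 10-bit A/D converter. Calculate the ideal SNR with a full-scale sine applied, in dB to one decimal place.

SNR ≈ 6.02·N + 1.76 dB = 6.02·10 + 1.76 = 61.96 dB.

62.0 dB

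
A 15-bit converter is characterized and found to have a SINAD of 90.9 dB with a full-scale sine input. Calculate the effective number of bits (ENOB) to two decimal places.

14.81 bits

ENOB = (SINAD − 1.76) / 6.02 = (90.9 − 1.76)/6.02 = 14.807.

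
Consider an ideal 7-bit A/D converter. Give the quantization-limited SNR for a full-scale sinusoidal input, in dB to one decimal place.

SNR ≈ 6.02·N + 1.76 dB = 6.02·7 + 1.76 = 43.90 dB.

43.9 dB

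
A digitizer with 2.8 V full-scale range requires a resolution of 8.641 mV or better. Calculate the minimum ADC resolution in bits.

Number of steps required ≥ 2.8 V / 8.641 mV = 324.04.
Need 2^N ≥ 324.04; 2^8 = 256, 2^9 = 512.
Minimum N = 9.

9 bits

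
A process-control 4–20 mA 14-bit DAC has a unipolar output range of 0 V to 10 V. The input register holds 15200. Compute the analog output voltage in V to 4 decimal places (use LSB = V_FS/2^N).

LSB = 10 V / 2^14 = 0.610 mV.
V_out = 0 + 15200 × 0.000610352 V = 9.27734 V.

9.2773 V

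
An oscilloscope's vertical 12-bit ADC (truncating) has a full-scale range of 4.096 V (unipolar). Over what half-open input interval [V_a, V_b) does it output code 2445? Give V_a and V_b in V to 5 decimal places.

[2.44500 V, 2.44600 V)

LSB = 4.096/2^12 = 1.000 mV.
V_a = V_low + 2445·LSB = 2.445 V; V_b = V_low + 2446·LSB = 2.446 V.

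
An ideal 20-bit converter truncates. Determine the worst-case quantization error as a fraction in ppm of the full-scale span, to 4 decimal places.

Truncating → worst-case error = 1 LSB = V_FS/2^20, so 1e+06/1048576 = 0.953674 ppm of full scale.

0.9537 ppm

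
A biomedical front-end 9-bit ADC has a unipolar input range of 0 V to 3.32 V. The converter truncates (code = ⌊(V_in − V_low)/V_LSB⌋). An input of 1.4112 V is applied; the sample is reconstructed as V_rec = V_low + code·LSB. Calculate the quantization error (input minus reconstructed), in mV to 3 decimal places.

One LSB is 3.32 V / 512 = 6.484 mV.
(1.4112 − 0)/0.00648437 = 217.6308; ⌊·⌋ gives code 217.
Code 217 maps back to 0 + 217×0.00648437 V = 1.4071094 V.
Error = 1.4112 − 1.4071094 = 0.00409062 V = 4.091 mV.

4.091 mV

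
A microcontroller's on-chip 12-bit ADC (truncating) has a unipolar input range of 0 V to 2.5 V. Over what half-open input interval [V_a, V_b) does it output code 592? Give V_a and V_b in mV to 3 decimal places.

[361.328 mV, 361.938 mV)

LSB = 2.5/2^12 = 0.610 mV.
V_a = V_low + 592·LSB = 0.361328 V; V_b = V_low + 593·LSB = 0.361938 V.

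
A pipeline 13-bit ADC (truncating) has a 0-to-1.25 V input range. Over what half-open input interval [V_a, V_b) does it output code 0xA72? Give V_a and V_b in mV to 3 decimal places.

LSB = 1.25/2^13 = 152.59 µV.
Code 0xA72 = 2674 decimal.
V_a = V_low + 2674·LSB = 0.40802 V; V_b = V_low + 2675·LSB = 0.408173 V.

[408.020 mV, 408.173 mV)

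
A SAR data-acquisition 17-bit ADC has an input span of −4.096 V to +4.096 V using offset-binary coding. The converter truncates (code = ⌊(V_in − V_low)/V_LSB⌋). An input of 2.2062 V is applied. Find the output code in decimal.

code 100835

With 131072 levels over 8.192 V, one step is 62.50 µV.
Input sits at 100835.200 steps above V_low.
So the output code is 100835.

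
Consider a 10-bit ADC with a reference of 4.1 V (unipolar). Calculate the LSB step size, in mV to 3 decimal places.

Full-scale span = 4.1 V.
LSB = 4.1 / 2^10 = 4.1 / 1024 = 0.00400391 V = 4.004 mV.

4.004 mV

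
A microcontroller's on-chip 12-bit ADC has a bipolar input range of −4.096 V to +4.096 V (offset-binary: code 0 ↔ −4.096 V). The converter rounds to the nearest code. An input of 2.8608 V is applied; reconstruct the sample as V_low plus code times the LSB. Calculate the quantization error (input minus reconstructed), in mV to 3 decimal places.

0.800 mV

LSB = 8.192/2^12 = 2.000 mV.
(V_in − V_low)/LSB = (2.8608 − (−4.096))/0.002 = 3478.4000 → code 3478 (round).
V_rec = (−4.096) + 3478·0.002 = 2.86 V.
V_in − V_rec = 0.0008 V = 0.800 mV.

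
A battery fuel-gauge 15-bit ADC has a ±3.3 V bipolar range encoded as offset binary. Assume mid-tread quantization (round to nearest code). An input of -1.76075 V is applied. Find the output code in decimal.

Full-scale span = 6.6 V; LSB = 6.6/2^15 = 201.42 µV.
Input sits at 7642.143 steps above V_low.
So the output code is 7642.

code 7642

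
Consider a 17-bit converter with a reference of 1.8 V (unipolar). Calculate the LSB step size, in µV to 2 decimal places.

13.73 µV

Full-scale span = 1.8 V.
LSB = 1.8 / 2^17 = 1.8 / 131072 = 1.37329e-05 V = 13.73 µV.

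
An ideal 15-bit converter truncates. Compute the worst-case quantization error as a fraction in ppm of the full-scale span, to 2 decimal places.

Truncating → worst-case error = 1 LSB = V_FS/2^15, so 1e+06/32768 = 30.5176 ppm of full scale.

30.52 ppm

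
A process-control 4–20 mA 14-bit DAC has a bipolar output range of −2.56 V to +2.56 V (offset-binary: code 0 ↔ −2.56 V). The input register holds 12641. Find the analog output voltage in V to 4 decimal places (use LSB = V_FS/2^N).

1.3903 V

LSB = 5.12 V / 2^14 = 312.50 µV.
V_out = (−2.56) + 12641 × 0.0003125 V = 1.39031 V.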